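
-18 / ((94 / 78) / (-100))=70200 / 47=1493.62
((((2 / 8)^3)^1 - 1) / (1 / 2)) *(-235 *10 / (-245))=-2115 / 112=-18.88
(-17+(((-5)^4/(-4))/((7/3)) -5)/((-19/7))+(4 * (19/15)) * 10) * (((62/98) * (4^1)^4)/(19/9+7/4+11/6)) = 326669568/190855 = 1711.61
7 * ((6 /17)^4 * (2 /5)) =18144 /417605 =0.04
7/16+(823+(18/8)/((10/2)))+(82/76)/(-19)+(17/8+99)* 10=52997131/28880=1835.08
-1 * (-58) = 58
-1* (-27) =27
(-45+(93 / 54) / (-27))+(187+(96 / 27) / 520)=141.94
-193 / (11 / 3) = -579 / 11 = -52.64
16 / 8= 2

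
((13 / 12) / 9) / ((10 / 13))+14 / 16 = 557 / 540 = 1.03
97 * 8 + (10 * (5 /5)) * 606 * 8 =49256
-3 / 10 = -0.30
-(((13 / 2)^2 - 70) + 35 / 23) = 26.23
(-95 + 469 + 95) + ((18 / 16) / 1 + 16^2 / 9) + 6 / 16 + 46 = 9809 / 18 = 544.94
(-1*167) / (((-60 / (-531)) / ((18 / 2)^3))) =-21548511 / 20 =-1077425.55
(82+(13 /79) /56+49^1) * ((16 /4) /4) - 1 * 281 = -663587 /4424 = -150.00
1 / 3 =0.33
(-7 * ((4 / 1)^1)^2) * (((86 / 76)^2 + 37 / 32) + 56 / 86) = -10737041 / 31046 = -345.84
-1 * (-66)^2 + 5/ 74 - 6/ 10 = -1611917/ 370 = -4356.53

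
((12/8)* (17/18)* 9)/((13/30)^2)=11475/169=67.90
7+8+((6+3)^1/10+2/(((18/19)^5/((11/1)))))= 211295773/4723920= 44.73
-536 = -536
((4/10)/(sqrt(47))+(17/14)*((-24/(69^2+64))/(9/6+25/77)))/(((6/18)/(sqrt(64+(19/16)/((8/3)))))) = -1683*sqrt(16498)/2711650+3*sqrt(775406)/1880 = 1.33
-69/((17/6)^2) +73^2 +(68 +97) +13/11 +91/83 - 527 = 4960.68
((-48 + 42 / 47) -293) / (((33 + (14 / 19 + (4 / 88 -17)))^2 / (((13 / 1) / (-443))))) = 315726268 / 8909618215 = 0.04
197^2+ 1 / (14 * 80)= 43466081 / 1120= 38809.00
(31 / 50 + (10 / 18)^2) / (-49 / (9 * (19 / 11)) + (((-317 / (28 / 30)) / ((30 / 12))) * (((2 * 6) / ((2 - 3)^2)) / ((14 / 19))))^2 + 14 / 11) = 1887303649 / 9948827003553450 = 0.00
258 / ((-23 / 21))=-235.57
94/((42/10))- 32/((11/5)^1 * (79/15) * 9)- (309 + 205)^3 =-2478154378426/18249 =-135796721.93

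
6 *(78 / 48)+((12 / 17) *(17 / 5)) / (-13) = 2487 / 260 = 9.57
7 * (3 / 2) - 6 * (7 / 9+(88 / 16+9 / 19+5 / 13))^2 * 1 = -486005213 / 1647243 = -295.04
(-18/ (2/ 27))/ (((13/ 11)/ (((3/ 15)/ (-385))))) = 243/ 2275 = 0.11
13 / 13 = 1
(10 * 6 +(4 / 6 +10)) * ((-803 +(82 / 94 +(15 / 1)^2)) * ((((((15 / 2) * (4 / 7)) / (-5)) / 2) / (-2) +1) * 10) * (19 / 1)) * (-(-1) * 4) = -5306890000 / 141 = -37637517.73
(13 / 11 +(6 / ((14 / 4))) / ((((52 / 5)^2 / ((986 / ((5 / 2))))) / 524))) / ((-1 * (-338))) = 42640159 / 4398394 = 9.69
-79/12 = -6.58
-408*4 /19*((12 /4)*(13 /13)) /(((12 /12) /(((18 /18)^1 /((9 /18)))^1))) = -9792 /19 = -515.37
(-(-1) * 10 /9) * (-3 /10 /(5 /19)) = -19 /15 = -1.27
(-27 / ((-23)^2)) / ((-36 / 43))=129 / 2116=0.06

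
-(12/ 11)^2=-1.19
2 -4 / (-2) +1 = 5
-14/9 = -1.56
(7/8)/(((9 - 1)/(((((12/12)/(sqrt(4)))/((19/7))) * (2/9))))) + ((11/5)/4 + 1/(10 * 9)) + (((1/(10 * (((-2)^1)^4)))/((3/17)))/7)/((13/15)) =2845429/4979520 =0.57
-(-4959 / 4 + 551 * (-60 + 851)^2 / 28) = -24622537 / 2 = -12311268.50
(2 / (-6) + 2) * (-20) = -100 / 3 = -33.33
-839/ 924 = -0.91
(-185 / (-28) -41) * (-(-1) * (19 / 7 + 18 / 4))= -97263 / 392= -248.12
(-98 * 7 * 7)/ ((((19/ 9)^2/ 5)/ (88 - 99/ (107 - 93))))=-157390695/ 361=-435985.30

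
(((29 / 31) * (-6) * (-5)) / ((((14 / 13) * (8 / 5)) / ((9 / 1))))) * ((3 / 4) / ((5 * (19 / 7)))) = 152685 / 18848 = 8.10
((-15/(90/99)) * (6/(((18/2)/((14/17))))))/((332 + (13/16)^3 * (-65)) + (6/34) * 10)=-630784/20813019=-0.03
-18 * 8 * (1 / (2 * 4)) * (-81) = 1458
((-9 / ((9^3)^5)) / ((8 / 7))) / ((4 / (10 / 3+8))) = -119 / 1098086037838128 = -0.00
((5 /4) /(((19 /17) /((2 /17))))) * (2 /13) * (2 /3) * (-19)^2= 4.87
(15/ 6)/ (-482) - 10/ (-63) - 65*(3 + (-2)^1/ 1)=-3938255/ 60732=-64.85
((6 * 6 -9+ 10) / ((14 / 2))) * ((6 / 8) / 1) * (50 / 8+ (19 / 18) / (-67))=556369 / 22512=24.71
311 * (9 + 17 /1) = 8086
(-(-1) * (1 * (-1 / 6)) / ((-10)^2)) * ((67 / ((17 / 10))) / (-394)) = 0.00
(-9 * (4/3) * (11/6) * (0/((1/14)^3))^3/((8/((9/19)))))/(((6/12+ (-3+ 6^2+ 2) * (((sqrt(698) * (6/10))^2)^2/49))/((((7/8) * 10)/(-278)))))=0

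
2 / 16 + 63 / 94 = 299 / 376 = 0.80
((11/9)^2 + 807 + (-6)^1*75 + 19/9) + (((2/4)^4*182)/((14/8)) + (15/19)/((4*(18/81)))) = 4530731/12312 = 367.99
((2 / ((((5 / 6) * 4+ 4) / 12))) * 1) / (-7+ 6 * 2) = 36 / 55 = 0.65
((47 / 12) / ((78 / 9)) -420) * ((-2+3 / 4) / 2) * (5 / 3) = 1090825 / 2496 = 437.03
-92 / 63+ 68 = 66.54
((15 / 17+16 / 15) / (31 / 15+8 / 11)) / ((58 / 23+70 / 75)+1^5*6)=269445 / 3652042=0.07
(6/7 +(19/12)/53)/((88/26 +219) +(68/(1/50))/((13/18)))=51337/285333132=0.00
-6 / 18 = -1 / 3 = -0.33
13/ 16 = 0.81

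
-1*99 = -99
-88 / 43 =-2.05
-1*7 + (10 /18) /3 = -184 /27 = -6.81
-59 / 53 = -1.11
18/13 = 1.38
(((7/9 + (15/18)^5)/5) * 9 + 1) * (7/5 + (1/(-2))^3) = 229381/57600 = 3.98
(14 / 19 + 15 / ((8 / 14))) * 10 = 10255 / 38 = 269.87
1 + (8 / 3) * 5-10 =4.33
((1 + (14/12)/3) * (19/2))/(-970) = -95/6984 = -0.01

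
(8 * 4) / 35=32 / 35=0.91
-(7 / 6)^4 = -2401 / 1296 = -1.85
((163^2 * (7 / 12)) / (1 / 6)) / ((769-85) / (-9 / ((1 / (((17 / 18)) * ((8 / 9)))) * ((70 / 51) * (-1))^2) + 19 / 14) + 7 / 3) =-172725069 / 474466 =-364.04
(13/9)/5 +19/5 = 184/45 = 4.09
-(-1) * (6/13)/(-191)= -6/2483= -0.00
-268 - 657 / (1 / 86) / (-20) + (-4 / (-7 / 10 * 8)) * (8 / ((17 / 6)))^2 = 51845333 / 20230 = 2562.79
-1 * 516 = -516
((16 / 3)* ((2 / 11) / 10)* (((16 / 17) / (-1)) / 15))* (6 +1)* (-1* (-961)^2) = 1654949632 / 42075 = 39333.32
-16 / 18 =-8 / 9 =-0.89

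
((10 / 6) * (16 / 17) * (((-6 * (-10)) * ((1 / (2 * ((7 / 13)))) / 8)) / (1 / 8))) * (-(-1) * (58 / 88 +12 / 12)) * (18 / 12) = 284700 / 1309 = 217.49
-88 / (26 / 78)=-264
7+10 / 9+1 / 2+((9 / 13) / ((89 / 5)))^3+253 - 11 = 6986714644573 / 27878704074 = 250.61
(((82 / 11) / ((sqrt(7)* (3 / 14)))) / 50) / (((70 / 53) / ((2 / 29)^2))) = 8692* sqrt(7) / 24283875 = 0.00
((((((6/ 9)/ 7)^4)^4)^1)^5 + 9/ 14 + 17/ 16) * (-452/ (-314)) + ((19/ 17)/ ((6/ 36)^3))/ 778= 137609802002594914500221229184573708944447456398300032104280523121034338896521296790631123046219763990063070982413/ 49765886050798459973639130907819756655672168545932638526801852524283626564405959046034718319608482613791258622728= 2.77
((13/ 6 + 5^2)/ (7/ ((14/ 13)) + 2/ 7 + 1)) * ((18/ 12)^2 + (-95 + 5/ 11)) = -4633601/ 14388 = -322.05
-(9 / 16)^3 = -729 / 4096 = -0.18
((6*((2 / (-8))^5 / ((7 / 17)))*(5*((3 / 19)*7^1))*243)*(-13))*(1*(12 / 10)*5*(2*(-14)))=-50749335 / 1216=-41734.65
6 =6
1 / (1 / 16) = 16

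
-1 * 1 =-1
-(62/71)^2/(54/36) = -7688/15123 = -0.51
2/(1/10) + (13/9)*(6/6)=193/9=21.44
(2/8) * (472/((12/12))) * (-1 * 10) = -1180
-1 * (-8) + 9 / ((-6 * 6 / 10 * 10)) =31 / 4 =7.75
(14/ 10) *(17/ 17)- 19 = -88/ 5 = -17.60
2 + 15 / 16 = 47 / 16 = 2.94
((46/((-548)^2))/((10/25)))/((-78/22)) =-0.00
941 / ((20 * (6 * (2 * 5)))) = 941 / 1200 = 0.78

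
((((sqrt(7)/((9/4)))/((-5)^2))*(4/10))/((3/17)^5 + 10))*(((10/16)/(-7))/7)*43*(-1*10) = 122107702*sqrt(7)/31308382665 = 0.01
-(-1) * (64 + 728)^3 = 496793088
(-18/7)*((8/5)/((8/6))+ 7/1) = -738/35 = -21.09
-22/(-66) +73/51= 30/17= 1.76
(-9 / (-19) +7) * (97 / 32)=6887 / 304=22.65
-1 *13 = -13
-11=-11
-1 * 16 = -16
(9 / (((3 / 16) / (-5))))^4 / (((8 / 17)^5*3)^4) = 2540144629154732826501000625 / 17592186044416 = 144390505122074.32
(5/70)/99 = 1/1386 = 0.00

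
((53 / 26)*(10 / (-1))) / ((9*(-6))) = 265 / 702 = 0.38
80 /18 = 40 /9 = 4.44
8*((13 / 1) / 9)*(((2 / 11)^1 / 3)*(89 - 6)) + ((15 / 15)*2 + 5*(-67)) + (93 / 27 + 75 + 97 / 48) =-194.41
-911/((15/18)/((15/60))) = -2733/10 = -273.30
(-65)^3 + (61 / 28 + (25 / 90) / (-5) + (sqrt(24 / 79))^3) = -69204965 / 252 + 48 * sqrt(474) / 6241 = -274622.71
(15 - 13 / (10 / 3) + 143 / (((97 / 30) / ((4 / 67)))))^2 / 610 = 797429354121 / 2576457061000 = 0.31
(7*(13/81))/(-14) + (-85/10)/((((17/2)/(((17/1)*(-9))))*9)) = 2741/162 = 16.92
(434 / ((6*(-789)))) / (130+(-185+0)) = 217 / 130185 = 0.00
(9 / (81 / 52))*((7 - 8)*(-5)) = 260 / 9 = 28.89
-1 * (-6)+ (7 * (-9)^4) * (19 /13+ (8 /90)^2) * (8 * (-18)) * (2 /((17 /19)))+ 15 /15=-120018765517 /5525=-21722853.49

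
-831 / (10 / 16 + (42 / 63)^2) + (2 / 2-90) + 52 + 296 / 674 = -21112101 / 25949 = -813.60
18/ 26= 9/ 13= 0.69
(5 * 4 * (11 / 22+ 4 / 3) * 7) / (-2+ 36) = 385 / 51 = 7.55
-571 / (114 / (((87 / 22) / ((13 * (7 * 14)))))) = -16559 / 1065064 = -0.02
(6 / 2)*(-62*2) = -372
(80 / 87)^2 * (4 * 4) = 102400 / 7569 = 13.53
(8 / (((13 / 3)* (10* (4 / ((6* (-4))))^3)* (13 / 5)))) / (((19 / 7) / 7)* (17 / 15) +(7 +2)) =-952560 / 586261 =-1.62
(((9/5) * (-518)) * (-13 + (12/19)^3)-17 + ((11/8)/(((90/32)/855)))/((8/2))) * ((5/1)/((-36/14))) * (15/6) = -28744900135/493848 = -58205.97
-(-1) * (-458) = -458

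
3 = 3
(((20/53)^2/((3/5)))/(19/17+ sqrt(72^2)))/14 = 17000/73323327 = 0.00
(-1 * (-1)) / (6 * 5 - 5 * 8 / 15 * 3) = 1 / 22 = 0.05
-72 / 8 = -9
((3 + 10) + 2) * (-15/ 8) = -225/ 8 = -28.12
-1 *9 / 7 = -9 / 7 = -1.29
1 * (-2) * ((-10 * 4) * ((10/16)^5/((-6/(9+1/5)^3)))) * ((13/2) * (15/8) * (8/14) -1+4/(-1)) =-83648125/43008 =-1944.94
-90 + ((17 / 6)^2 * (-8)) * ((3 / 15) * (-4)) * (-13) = -34106 / 45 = -757.91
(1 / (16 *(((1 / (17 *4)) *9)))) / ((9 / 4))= 0.21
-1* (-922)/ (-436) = -461/ 218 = -2.11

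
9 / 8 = 1.12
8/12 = 2/3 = 0.67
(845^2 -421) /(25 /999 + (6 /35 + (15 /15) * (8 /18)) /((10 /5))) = 12475581930 /5821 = 2143202.53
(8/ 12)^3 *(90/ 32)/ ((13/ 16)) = 40/ 39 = 1.03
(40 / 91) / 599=40 / 54509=0.00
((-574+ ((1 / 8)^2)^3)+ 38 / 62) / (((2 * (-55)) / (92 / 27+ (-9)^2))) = 10619250207751 / 24135598080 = 439.98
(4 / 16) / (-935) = -1 / 3740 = -0.00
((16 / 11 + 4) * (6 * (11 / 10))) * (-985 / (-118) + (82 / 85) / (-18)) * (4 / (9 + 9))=2994748 / 45135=66.35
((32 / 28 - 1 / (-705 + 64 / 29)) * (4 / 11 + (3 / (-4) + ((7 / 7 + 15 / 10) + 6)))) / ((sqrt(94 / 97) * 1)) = 756891 * sqrt(9118) / 7663256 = 9.43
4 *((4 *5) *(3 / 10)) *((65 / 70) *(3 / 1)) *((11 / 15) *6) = 10296 / 35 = 294.17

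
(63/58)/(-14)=-9/116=-0.08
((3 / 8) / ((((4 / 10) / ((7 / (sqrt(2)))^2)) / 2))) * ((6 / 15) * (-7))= -1029 / 8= -128.62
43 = 43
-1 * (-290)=290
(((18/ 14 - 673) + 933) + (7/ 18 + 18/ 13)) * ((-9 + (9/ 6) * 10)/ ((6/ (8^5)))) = 7059718144/ 819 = 8619924.47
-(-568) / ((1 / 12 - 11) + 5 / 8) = -13632 / 247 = -55.19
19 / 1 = 19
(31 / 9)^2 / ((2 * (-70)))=-961 / 11340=-0.08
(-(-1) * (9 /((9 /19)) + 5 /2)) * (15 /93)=215 /62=3.47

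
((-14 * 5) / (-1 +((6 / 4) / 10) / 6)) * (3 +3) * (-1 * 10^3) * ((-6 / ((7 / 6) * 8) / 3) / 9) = 400000 / 39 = 10256.41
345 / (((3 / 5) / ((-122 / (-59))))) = 70150 / 59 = 1188.98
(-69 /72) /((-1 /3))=23 /8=2.88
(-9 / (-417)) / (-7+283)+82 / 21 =1048637 / 268548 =3.90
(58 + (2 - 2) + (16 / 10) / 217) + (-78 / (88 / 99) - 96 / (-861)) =-5272563 / 177940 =-29.63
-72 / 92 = -18 / 23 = -0.78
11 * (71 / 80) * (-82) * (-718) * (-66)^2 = 2503728394.20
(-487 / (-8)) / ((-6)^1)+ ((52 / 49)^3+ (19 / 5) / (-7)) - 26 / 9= -1048882057 / 84707280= -12.38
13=13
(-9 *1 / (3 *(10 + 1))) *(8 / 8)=-3 / 11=-0.27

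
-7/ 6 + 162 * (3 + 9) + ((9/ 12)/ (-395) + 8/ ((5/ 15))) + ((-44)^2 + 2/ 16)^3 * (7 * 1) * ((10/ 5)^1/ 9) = 3424870035772079/ 303360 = 11289787828.89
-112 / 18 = -56 / 9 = -6.22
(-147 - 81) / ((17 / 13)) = -2964 / 17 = -174.35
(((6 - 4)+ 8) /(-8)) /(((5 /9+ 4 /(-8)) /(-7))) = 315 /2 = 157.50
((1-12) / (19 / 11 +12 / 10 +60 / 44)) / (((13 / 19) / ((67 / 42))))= -770165 / 128856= -5.98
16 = 16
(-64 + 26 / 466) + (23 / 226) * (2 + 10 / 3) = -5007889 / 78987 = -63.40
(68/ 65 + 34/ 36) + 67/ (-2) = -18433/ 585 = -31.51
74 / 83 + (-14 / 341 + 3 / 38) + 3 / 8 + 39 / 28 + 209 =6375135931 / 30114392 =211.70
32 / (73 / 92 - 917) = -2944 / 84291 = -0.03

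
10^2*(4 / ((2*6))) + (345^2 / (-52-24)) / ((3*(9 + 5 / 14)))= -335375 / 14934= -22.46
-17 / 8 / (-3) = 17 / 24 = 0.71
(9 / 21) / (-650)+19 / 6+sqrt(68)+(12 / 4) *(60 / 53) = 2373724 / 361725+2 *sqrt(17) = 14.81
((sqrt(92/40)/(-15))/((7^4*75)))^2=23/72960762656250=0.00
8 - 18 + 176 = 166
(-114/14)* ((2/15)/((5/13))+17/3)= -8569/175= -48.97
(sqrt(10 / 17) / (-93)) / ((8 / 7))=-7 * sqrt(170) / 12648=-0.01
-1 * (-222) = 222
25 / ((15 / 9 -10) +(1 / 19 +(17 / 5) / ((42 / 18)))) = -49875 / 13613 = -3.66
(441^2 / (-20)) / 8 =-194481 / 160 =-1215.51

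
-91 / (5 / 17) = -1547 / 5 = -309.40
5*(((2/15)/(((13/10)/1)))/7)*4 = 80/273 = 0.29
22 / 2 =11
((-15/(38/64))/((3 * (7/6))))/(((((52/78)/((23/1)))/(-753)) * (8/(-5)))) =-15587100/133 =-117196.24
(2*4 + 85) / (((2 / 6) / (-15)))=-4185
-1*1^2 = -1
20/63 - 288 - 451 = -46537/63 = -738.68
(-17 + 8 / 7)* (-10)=1110 / 7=158.57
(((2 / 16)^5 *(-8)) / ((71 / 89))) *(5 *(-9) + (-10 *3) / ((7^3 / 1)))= 1376385 / 99749888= 0.01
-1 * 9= -9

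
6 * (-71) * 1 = -426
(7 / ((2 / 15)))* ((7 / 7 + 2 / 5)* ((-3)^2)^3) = 107163 / 2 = 53581.50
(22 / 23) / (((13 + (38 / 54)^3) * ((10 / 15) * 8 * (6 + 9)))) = 216513 / 241718960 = 0.00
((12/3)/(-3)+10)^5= 48894.55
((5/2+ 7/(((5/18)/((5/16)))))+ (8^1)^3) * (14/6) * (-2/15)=-9751/60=-162.52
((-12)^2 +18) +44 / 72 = 2927 / 18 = 162.61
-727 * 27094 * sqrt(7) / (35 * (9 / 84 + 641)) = -78789352 * sqrt(7) / 89755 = -2322.51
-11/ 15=-0.73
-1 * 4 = -4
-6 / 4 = -3 / 2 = -1.50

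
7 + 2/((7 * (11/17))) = 573/77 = 7.44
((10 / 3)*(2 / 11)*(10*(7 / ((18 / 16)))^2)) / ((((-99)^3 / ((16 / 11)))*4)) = -2508800 / 28529701497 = -0.00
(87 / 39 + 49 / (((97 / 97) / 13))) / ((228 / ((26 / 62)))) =1.18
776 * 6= 4656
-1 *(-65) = 65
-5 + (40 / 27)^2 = -2045 / 729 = -2.81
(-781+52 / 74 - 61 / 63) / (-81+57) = 910565 / 27972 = 32.55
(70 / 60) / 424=0.00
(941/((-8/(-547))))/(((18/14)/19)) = 68458691/72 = 950815.15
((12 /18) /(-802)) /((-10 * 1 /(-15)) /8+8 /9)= -12 /14035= -0.00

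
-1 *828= -828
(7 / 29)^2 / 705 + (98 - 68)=17787199 / 592905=30.00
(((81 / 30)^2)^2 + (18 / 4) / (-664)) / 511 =0.10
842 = 842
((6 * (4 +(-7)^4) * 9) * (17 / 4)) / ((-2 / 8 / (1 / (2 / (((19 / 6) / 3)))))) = -2330445 / 2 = -1165222.50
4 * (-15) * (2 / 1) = -120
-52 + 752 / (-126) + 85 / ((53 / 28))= -43616 / 3339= -13.06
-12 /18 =-2 /3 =-0.67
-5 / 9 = -0.56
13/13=1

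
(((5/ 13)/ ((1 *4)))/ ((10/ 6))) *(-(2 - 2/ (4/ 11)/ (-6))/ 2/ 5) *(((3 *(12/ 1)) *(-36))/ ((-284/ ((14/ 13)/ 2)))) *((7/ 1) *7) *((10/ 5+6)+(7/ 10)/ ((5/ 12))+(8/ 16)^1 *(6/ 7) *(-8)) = -15197301/ 1199900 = -12.67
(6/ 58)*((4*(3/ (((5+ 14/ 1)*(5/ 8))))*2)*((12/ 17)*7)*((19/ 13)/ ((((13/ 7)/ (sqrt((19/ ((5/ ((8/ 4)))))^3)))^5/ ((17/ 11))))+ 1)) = 48384/ 46835+ 93041594793443229696*sqrt(190)/ 3007328263671875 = 426455.93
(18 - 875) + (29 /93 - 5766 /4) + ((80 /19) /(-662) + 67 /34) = -22831145720 /9942909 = -2296.22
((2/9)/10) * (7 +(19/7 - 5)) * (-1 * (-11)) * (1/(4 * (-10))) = -121/4200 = -0.03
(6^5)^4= 3656158440062976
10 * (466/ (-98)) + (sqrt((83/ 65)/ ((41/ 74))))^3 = -2330/ 49 + 6142 * sqrt(16368430)/ 7102225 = -44.05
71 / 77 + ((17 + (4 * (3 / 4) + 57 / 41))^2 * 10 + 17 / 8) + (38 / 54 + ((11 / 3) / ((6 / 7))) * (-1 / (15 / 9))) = 639773206151 / 139791960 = 4576.61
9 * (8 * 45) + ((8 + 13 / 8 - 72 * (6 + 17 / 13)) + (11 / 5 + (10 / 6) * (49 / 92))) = 97828931 / 35880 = 2726.56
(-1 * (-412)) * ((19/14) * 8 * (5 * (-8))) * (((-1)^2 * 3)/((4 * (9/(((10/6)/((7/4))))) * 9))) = -6262400/3969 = -1577.83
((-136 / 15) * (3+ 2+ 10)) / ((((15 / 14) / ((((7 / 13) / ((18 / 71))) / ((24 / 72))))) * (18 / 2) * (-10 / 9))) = 236572 / 2925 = 80.88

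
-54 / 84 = -9 / 14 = -0.64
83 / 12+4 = 131 / 12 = 10.92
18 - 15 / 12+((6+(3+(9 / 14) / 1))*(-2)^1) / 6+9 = 631 / 28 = 22.54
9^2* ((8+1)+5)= 1134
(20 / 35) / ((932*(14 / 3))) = 3 / 22834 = 0.00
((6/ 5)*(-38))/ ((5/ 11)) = -100.32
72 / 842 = 36 / 421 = 0.09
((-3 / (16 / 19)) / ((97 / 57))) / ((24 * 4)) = -1083 / 49664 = -0.02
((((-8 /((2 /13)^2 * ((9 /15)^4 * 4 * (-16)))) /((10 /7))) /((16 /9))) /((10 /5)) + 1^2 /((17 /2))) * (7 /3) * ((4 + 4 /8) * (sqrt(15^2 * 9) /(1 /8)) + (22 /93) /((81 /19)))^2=664813432861922286733 /13335784883712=49851841.39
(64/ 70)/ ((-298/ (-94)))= 1504/ 5215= 0.29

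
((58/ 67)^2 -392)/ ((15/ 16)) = -28101184/ 67335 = -417.33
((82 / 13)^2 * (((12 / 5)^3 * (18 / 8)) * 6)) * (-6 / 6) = -156857472 / 21125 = -7425.21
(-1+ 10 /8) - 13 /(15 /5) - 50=-54.08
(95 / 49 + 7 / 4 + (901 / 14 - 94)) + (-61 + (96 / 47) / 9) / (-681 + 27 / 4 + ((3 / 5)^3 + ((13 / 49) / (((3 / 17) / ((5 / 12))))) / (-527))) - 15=-22820922973633 / 558461443484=-40.86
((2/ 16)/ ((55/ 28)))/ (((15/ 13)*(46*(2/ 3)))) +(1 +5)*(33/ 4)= 2504791/ 50600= 49.50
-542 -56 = -598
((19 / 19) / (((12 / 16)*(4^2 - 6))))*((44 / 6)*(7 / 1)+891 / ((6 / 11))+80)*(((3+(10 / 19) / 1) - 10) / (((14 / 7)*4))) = -434149 / 2280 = -190.42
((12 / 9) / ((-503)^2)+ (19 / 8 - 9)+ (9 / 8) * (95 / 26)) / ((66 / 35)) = -1.33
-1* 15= -15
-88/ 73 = -1.21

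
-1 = -1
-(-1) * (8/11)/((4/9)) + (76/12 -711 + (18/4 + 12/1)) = -45311/66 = -686.53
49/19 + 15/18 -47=-4969/114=-43.59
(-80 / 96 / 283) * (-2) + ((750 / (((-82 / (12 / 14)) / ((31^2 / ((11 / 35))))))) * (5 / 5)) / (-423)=1019967235 / 17996253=56.68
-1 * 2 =-2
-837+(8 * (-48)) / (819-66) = -837.51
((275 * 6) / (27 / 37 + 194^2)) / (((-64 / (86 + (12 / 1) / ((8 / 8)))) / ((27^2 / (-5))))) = 31153815 / 3182992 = 9.79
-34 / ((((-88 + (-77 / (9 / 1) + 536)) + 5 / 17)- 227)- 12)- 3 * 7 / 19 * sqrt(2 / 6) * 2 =-14 * sqrt(3) / 19- 5202 / 30713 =-1.45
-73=-73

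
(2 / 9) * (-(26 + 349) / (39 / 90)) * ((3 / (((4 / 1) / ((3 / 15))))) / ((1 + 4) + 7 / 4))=-500 / 117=-4.27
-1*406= -406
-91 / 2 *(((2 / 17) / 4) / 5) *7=-637 / 340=-1.87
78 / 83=0.94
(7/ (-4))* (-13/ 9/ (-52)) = -0.05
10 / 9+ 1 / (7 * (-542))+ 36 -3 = 1164749 / 34146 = 34.11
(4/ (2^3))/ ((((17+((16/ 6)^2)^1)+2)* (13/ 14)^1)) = 63/ 3055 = 0.02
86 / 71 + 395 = 28131 / 71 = 396.21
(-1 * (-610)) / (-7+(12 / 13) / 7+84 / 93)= -1720810 / 16827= -102.26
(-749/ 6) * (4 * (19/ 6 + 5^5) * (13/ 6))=-182753753/ 54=-3384328.76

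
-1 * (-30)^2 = -900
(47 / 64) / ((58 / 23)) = 1081 / 3712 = 0.29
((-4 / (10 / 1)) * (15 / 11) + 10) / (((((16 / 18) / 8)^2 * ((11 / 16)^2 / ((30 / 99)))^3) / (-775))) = -4056730828800000 / 25937424601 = -156404.53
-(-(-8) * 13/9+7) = -167/9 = -18.56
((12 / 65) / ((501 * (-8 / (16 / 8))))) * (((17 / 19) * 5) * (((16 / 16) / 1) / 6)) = -17 / 247494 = -0.00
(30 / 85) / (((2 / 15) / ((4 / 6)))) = 30 / 17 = 1.76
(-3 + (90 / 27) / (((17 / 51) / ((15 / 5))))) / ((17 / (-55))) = -87.35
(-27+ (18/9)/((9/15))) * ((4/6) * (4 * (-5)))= 2840/9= 315.56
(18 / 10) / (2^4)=9 / 80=0.11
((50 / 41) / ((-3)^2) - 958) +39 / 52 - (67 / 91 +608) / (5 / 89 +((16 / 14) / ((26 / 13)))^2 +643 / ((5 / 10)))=-957.59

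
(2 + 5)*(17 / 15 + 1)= 224 / 15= 14.93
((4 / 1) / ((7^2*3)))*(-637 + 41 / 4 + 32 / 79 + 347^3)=13202889743 / 11613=1136906.03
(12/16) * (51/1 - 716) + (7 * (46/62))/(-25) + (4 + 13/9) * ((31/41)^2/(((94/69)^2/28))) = -5203113426301/11511319900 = -452.00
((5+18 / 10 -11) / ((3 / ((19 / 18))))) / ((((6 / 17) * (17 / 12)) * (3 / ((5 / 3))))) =-133 / 81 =-1.64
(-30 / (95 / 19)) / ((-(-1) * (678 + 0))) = -1 / 113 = -0.01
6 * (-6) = -36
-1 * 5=-5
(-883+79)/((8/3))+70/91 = -7819/26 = -300.73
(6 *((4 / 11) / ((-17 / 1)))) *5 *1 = -120 / 187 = -0.64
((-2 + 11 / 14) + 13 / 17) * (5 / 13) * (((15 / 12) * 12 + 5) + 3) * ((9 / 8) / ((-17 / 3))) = 332235 / 420784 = 0.79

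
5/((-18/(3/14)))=-5/84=-0.06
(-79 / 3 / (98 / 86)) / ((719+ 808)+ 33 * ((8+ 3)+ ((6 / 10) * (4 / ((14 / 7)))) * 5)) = -0.01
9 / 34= 0.26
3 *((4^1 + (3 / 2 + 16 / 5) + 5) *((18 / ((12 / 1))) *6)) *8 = 14796 / 5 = 2959.20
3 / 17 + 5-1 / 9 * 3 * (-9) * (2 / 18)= 5.51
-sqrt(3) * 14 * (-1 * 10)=242.49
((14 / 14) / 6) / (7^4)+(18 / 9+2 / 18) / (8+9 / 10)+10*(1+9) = 385552847 / 3846402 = 100.24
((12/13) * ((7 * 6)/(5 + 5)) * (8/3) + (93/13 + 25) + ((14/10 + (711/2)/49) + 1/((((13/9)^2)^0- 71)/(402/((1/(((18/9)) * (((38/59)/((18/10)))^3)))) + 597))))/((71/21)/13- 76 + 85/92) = -615553655924684/1094092742442735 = -0.56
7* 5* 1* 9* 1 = 315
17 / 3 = 5.67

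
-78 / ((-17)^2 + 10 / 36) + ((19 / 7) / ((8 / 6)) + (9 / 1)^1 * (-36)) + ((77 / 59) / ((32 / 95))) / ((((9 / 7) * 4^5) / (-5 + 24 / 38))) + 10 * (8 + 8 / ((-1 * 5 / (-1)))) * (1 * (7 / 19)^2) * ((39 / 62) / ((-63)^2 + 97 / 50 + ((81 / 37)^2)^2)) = -855972480902548140728776062703 / 2656280806637350763704909824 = -322.24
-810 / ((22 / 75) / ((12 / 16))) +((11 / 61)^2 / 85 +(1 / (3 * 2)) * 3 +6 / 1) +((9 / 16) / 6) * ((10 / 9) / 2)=-689526791309 / 333996960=-2064.47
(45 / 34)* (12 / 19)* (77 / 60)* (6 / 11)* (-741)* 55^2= -22297275 / 17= -1311604.41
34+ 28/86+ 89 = 5303/43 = 123.33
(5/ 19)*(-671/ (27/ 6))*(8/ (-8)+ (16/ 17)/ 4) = 87230/ 2907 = 30.01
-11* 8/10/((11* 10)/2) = -4/25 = -0.16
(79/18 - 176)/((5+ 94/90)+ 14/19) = -293455/11596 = -25.31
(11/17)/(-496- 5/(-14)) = -154/117963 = -0.00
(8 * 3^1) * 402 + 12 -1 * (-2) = 9662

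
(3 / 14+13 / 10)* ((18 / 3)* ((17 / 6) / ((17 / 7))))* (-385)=-4081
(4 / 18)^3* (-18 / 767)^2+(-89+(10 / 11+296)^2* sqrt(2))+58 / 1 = -164132599 / 5294601+10666756* sqrt(2) / 121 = 124639.01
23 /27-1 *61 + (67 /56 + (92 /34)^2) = -22560623 /436968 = -51.63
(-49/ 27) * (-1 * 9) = 49/ 3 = 16.33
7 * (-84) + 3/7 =-4113/7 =-587.57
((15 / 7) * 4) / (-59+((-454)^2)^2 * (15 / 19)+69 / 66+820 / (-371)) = 265848 / 1040258458529569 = 0.00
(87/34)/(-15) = -29/170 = -0.17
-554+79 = -475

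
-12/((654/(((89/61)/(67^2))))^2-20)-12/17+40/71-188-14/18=-16454426342627002272913/87097194413304442092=-188.92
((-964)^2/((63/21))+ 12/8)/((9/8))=7434404/27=275348.30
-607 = -607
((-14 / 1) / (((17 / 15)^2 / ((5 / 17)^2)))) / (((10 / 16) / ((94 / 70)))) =-169200 / 83521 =-2.03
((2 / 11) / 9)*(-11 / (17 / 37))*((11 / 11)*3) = -74 / 51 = -1.45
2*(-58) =-116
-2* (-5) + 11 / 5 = 12.20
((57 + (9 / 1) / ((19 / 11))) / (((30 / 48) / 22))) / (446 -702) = -6501 / 760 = -8.55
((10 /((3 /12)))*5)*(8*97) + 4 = 155204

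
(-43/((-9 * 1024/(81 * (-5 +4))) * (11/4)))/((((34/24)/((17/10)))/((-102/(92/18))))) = 532899/161920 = 3.29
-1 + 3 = 2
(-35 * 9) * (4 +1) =-1575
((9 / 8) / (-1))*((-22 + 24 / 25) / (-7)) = -2367 / 700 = -3.38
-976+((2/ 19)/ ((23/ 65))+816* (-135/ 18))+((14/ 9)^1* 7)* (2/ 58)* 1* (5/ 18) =-7283723813/ 1026513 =-7095.60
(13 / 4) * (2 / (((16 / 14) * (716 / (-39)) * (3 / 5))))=-5915 / 11456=-0.52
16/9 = 1.78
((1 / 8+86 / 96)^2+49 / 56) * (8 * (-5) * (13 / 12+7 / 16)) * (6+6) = -1612205 / 1152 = -1399.48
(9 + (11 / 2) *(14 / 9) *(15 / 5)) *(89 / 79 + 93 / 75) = 162032 / 1975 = 82.04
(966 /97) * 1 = 966 /97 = 9.96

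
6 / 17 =0.35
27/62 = 0.44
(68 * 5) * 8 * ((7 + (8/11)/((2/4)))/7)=252960/77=3285.19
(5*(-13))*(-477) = 31005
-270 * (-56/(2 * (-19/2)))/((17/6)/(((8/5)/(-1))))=145152/323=449.39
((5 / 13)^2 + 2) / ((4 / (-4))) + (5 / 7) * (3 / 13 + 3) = 0.16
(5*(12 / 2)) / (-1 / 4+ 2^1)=120 / 7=17.14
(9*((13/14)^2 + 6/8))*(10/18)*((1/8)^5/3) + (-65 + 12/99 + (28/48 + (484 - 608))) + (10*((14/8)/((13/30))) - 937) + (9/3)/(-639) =-53058815520317/48905945088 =-1084.92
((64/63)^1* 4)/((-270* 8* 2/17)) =-136/8505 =-0.02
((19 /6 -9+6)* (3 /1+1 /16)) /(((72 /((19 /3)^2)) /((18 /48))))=17689 /165888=0.11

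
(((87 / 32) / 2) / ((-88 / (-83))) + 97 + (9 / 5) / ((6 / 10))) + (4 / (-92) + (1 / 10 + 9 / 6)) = 66606543 / 647680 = 102.84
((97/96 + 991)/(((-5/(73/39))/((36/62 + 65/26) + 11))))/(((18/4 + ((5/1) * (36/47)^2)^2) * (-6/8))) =3290587864225513/6185143846440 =532.01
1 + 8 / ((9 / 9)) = 9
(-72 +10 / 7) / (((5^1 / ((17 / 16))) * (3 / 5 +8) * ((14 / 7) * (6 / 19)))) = -79781 / 28896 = -2.76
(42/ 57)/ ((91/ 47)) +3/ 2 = 929/ 494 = 1.88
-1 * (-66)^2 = -4356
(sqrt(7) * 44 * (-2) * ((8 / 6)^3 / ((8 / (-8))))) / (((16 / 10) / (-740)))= -2604800 * sqrt(7) / 27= -255246.41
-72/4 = -18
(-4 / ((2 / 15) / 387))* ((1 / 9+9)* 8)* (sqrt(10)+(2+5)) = -8599725.85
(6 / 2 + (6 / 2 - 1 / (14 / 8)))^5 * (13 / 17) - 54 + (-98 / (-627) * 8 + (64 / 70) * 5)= 3556.96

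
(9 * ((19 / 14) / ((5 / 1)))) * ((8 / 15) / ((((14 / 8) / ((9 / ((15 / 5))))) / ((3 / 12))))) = 684 / 1225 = 0.56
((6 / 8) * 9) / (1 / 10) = 135 / 2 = 67.50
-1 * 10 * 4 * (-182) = 7280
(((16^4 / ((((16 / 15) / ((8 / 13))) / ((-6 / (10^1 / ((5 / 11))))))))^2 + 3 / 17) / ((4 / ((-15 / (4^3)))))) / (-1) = 554453435288205 / 88994048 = 6230230.54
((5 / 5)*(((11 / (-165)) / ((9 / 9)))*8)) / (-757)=8 / 11355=0.00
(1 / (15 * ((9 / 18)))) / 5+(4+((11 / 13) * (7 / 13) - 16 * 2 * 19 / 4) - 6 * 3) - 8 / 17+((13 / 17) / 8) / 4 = -1144357753 / 6895200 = -165.96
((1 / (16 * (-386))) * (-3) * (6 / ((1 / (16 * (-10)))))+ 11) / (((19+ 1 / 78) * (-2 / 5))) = -396435 / 286219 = -1.39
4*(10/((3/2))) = 80/3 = 26.67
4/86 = 2/43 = 0.05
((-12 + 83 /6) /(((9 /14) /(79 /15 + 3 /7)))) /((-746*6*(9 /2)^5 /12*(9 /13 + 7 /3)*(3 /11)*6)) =-7525232 /1578881981745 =-0.00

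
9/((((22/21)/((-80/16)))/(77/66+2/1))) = -5985/44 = -136.02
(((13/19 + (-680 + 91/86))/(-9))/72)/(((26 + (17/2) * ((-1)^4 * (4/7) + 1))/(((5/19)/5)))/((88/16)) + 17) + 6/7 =75422898923/87296463072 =0.86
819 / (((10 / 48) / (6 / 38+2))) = 805896 / 95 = 8483.12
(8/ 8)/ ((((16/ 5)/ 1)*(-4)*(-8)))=5/ 512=0.01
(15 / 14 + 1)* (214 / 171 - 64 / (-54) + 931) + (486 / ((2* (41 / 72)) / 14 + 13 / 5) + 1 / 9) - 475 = 79582845385 / 48528774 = 1639.91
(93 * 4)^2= 138384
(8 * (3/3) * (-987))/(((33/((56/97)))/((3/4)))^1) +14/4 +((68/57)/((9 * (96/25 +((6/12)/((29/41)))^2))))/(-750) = -54539602832639/544836672270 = -100.10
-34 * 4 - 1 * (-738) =602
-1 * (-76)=76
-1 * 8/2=-4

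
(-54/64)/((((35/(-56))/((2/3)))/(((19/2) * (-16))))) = -684/5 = -136.80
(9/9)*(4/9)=0.44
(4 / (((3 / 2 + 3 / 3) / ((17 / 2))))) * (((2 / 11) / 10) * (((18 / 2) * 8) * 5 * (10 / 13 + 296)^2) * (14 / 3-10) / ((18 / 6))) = -129551763456 / 9295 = -13937790.58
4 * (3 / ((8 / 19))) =57 / 2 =28.50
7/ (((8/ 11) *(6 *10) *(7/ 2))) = 11/ 240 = 0.05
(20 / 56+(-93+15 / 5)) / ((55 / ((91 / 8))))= -3263 / 176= -18.54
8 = 8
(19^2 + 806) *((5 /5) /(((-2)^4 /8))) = 1167 /2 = 583.50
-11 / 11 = -1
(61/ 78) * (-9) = -183/ 26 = -7.04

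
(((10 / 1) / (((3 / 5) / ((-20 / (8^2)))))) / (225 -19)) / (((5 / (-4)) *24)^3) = 1 / 1067904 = 0.00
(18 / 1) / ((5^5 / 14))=252 / 3125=0.08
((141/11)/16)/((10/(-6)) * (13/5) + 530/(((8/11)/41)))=423/15773692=0.00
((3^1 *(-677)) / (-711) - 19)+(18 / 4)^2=3893 / 948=4.11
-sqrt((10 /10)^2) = -1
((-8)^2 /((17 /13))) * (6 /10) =2496 /85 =29.36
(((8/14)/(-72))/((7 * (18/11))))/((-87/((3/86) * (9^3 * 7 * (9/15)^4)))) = 8019/43645000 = 0.00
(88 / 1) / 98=44 / 49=0.90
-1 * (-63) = 63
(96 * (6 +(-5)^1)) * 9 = 864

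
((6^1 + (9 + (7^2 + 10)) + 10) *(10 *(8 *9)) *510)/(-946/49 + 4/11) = -1662534720/1021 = -1628339.59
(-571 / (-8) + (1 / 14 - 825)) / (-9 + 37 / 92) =970577 / 11074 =87.64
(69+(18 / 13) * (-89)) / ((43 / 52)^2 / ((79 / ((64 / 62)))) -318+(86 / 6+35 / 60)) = 0.18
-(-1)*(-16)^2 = 256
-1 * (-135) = 135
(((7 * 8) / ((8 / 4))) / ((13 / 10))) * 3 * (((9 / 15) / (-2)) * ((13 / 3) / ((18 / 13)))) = -60.67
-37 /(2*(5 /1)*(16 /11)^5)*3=-17876661 /10485760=-1.70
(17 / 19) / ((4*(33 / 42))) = 119 / 418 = 0.28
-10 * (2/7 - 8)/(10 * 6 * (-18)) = -1/14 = -0.07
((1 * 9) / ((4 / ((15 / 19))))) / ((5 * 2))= 27 / 152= 0.18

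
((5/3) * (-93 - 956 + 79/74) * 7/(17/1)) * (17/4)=-904715/296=-3056.47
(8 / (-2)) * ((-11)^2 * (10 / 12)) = -1210 / 3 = -403.33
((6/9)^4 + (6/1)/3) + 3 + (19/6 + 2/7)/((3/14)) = 1726/81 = 21.31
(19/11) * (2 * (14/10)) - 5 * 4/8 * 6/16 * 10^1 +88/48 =-3571/1320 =-2.71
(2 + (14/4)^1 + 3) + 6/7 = 131/14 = 9.36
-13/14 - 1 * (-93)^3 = 11260985/14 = 804356.07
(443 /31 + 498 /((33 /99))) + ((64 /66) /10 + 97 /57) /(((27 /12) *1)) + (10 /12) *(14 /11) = 120079606 /79515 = 1510.15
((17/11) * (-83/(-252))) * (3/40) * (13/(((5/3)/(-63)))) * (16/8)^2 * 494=-40776489/1100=-37069.54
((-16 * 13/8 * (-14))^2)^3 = 2325992456359936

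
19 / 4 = 4.75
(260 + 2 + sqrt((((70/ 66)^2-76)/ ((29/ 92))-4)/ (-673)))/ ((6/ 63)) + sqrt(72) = 7*sqrt(37218489626)/ 214687 + 6*sqrt(2) + 2751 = 2765.78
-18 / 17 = -1.06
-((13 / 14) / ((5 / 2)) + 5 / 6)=-253 / 210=-1.20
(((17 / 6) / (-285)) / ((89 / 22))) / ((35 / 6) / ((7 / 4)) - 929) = 187 / 70438605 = 0.00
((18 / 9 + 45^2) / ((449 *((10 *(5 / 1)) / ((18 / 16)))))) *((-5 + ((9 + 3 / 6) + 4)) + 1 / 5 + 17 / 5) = 2207403 / 1796000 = 1.23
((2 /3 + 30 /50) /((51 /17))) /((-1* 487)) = -19 /21915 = -0.00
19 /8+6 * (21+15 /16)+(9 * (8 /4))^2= 458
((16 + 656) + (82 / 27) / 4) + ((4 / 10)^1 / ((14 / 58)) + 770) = 2729947 / 1890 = 1444.42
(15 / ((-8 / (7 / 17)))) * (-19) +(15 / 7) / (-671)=9368475 / 638792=14.67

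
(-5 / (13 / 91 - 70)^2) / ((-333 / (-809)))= -198205 / 79627293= -0.00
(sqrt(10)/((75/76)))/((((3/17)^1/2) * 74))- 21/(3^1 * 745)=-7/745 + 1292 * sqrt(10)/8325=0.48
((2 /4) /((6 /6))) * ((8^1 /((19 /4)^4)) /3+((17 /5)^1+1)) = 2.20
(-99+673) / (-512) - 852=-218399 / 256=-853.12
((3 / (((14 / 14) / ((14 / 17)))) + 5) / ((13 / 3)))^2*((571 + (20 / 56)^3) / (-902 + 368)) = -3.18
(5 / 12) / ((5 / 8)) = 0.67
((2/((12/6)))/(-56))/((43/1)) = -1/2408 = -0.00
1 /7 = 0.14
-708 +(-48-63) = -819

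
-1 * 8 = -8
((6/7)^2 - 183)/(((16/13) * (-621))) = 38701/162288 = 0.24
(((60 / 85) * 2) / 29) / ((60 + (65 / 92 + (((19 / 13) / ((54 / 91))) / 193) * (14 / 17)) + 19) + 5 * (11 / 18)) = 11505888 / 19563310477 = 0.00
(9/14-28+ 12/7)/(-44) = 359/616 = 0.58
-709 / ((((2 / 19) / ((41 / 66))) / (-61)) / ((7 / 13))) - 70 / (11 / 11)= 235716677 / 1716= 137364.03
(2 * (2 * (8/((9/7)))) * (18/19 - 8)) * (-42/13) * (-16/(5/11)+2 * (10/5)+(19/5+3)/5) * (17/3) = -5329280768/55575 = -95893.49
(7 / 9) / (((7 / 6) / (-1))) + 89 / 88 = 91 / 264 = 0.34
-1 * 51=-51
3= 3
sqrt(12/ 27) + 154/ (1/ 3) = 1388/ 3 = 462.67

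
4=4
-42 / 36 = -7 / 6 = -1.17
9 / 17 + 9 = 162 / 17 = 9.53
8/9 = 0.89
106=106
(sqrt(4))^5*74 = 2368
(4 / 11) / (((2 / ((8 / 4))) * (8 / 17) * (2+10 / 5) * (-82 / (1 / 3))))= -17 / 21648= -0.00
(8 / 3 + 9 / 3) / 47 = 17 / 141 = 0.12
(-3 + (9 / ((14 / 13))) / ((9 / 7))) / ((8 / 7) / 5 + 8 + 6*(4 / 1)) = 245 / 2256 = 0.11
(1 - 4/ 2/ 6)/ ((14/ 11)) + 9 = 200/ 21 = 9.52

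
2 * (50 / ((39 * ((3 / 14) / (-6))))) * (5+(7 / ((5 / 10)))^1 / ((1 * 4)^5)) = -449225 / 1248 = -359.96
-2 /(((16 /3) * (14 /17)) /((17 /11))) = -867 /1232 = -0.70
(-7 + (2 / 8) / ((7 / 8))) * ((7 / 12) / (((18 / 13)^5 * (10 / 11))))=-191958481 / 226748160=-0.85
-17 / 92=-0.18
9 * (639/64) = 5751/64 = 89.86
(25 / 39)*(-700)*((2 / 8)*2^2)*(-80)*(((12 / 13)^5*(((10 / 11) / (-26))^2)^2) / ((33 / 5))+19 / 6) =22714608627969605900000 / 199820231736959691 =113675.22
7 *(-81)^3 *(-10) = 37200870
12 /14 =6 /7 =0.86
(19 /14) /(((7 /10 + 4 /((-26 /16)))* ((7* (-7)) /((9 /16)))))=11115 /1256752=0.01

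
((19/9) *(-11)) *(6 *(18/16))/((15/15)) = -627/4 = -156.75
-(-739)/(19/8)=5912/19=311.16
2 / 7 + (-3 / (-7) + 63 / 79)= 836 / 553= 1.51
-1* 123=-123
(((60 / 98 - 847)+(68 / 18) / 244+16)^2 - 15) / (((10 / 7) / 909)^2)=279164426740.86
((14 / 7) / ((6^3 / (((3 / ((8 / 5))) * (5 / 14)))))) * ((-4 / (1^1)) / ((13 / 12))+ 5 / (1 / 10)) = 1075 / 3744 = 0.29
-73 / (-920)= 73 / 920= 0.08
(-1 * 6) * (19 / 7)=-16.29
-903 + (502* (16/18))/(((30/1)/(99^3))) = 72156981/5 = 14431396.20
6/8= 3/4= 0.75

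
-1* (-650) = 650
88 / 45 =1.96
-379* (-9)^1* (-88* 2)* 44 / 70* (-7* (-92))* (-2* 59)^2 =-3383754962227.20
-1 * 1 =-1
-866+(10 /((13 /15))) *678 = 90442 /13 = 6957.08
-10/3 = -3.33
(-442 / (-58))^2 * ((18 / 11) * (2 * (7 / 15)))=4102644 / 46255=88.70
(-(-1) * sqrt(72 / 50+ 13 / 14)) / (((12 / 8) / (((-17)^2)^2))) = 83521 * sqrt(11606) / 105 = 85693.46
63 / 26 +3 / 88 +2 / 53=151271 / 60632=2.49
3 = 3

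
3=3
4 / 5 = 0.80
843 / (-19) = -843 / 19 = -44.37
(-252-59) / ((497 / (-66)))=20526 / 497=41.30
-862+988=126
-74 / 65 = -1.14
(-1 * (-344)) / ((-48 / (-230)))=4945 / 3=1648.33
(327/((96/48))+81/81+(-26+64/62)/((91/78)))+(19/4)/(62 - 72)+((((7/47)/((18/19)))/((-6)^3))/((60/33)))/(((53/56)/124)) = 749088006973/5254116840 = 142.57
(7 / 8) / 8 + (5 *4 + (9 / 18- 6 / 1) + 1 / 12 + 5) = 3781 / 192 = 19.69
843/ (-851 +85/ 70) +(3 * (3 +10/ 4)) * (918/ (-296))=-52.16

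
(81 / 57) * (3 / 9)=9 / 19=0.47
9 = 9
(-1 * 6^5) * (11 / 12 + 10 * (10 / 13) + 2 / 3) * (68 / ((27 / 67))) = -158220768 / 13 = -12170828.31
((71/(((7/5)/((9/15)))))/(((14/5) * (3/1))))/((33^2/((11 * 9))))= 0.33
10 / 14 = 5 / 7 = 0.71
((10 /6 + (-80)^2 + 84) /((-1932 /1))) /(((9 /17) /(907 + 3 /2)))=-26130751 /4536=-5760.75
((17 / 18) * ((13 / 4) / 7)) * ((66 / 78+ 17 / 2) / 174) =153 / 6496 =0.02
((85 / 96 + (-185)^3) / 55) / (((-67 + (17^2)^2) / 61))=-7415598163 / 88127424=-84.15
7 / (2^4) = 7 / 16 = 0.44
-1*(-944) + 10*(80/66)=31552/33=956.12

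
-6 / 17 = -0.35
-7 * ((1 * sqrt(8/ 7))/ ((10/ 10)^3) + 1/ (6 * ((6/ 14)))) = -2 * sqrt(14) - 49/ 18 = -10.21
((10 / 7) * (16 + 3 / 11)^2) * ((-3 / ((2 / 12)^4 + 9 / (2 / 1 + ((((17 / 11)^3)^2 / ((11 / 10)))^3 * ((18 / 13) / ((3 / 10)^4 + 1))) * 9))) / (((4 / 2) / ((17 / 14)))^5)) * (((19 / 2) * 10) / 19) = -405415.43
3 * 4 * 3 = 36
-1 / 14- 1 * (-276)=3863 / 14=275.93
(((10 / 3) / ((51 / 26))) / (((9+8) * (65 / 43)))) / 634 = 86 / 824517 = 0.00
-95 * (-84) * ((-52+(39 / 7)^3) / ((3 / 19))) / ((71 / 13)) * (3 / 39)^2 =23039020 / 3479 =6622.31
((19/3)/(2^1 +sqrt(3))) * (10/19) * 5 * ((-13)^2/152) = 4225/114-4225 * sqrt(3)/228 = 4.97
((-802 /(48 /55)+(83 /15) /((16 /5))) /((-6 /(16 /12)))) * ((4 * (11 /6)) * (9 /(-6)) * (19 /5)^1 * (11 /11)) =-9201643 /1080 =-8520.04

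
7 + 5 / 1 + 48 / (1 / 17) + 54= 882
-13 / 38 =-0.34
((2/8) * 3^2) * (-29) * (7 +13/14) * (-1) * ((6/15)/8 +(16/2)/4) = 1187811/1120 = 1060.55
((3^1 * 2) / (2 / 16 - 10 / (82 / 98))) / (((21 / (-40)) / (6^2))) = 104960 / 3017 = 34.79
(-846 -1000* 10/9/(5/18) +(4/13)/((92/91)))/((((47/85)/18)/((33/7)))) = -5627160990/7567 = -743644.90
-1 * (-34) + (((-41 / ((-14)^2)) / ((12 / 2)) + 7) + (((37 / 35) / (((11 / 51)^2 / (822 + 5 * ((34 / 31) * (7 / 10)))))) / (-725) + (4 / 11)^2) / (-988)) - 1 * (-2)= 42.99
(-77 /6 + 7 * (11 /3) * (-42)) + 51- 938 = -11867 /6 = -1977.83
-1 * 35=-35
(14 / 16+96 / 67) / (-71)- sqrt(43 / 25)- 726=-27629893 / 38056- sqrt(43) / 5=-727.34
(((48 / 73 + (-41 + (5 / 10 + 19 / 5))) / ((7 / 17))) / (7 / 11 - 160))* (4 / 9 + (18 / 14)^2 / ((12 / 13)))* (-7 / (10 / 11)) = -213401969561 / 22573731600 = -9.45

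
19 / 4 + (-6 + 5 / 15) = -0.92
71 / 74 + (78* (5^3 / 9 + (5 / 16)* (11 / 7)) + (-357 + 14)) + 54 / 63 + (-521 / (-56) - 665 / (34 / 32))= 8658485 / 52836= 163.87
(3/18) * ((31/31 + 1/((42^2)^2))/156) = 3111697/2912547456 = 0.00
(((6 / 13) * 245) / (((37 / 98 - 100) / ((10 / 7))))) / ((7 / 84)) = -2469600 / 126919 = -19.46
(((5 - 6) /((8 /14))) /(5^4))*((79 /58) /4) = -0.00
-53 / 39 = -1.36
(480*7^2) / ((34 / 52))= 611520 / 17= 35971.76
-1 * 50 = -50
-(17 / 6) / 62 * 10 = -85 / 186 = -0.46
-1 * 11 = -11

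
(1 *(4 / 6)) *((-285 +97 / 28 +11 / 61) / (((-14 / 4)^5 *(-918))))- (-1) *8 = 8783717776 / 1098018117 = 8.00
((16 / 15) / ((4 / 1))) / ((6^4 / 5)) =1 / 972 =0.00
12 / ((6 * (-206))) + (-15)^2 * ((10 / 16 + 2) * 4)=486673 / 206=2362.49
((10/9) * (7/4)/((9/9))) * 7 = 13.61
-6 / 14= -3 / 7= -0.43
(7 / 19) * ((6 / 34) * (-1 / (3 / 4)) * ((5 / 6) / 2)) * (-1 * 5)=0.18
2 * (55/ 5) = 22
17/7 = 2.43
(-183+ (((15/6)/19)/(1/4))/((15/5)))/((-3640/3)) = 10421/69160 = 0.15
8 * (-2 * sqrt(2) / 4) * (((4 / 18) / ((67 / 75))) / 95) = -40 * sqrt(2) / 3819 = -0.01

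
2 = 2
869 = 869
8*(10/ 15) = 16/ 3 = 5.33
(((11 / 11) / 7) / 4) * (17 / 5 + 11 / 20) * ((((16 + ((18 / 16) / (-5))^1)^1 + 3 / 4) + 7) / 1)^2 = 69952999 / 896000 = 78.07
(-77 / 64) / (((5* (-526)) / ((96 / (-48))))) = -77 / 84160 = -0.00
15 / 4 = 3.75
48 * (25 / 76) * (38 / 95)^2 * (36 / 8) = 216 / 19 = 11.37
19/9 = 2.11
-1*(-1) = 1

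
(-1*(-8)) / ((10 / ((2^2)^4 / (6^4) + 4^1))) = 3.36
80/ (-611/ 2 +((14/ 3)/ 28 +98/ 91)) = -1560/ 5933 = -0.26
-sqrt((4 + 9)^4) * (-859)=145171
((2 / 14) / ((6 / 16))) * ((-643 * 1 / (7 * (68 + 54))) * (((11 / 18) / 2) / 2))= -7073 / 161406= -0.04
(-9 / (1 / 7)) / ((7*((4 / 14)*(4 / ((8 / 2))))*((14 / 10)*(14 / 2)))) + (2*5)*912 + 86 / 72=2297731 / 252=9117.98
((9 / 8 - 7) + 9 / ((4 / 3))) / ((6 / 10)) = 35 / 24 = 1.46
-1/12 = -0.08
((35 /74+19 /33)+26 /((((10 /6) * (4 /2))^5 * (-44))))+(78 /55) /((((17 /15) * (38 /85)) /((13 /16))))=3.32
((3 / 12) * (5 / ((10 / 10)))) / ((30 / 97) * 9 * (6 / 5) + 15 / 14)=3395 / 11982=0.28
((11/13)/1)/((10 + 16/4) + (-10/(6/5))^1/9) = 297/4589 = 0.06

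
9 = 9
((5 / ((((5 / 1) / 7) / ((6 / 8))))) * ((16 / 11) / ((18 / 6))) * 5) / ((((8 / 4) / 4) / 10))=2800 / 11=254.55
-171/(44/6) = -513/22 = -23.32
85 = 85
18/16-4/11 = 0.76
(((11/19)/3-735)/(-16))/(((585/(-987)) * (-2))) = 3444959/88920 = 38.74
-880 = -880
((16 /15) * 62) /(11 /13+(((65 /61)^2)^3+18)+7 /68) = 45179658847643008 /13945321353504165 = 3.24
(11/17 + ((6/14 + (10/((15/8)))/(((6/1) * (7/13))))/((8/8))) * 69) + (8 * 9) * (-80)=-5615.88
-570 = -570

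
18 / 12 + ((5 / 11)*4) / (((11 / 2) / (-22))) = -127 / 22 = -5.77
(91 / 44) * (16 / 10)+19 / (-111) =19157 / 6105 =3.14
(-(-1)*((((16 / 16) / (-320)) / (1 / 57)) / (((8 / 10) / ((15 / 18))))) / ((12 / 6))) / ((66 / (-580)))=13775 / 16896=0.82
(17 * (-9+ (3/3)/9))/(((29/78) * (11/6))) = -70720/319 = -221.69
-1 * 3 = -3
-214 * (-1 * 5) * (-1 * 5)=-5350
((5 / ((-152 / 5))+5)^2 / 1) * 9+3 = 4931337 / 23104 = 213.44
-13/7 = -1.86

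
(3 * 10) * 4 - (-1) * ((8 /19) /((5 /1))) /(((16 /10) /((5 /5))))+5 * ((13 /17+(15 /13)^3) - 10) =57875439 /709631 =81.56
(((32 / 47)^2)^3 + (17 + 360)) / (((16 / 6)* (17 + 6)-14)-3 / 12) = 48778055050284 / 6090256660885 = 8.01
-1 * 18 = -18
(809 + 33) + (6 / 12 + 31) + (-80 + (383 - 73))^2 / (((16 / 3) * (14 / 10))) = 222833 / 28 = 7958.32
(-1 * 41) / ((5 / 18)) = -738 / 5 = -147.60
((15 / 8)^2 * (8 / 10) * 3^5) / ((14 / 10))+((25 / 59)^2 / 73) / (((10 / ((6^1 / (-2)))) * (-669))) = 3098279112325 / 6346726288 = 488.17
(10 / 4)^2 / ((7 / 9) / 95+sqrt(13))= -149625 / 38013104+18275625 * sqrt(13) / 38013104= 1.73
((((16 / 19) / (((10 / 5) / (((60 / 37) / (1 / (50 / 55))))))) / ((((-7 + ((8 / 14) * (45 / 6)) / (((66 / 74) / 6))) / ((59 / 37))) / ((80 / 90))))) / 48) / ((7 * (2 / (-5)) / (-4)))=472000 / 393520419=0.00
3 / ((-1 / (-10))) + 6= 36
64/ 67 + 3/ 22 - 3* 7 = -29345/ 1474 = -19.91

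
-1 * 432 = -432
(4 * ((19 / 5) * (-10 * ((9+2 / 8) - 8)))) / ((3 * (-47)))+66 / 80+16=102493 / 5640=18.17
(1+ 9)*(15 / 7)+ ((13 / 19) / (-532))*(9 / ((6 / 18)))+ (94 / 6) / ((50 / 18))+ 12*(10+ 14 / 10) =41400813 / 252700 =163.83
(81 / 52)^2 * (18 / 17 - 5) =-439587 / 45968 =-9.56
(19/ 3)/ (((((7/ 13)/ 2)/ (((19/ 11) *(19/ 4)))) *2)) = 89167/ 924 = 96.50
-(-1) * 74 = 74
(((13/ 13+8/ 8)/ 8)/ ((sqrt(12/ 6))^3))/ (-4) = -sqrt(2)/ 64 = -0.02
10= 10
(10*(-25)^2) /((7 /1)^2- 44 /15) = 93750 /691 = 135.67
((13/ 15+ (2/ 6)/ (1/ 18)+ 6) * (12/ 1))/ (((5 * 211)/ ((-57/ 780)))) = -3667/ 342875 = -0.01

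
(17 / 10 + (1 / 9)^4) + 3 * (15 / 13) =4402561 / 852930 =5.16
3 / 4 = 0.75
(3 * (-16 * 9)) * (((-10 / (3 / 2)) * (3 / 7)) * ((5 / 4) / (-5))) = -2160 / 7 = -308.57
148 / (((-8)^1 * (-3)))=37 / 6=6.17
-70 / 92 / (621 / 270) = -175 / 529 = -0.33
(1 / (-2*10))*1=-1 / 20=-0.05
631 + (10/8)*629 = 5669/4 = 1417.25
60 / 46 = 30 / 23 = 1.30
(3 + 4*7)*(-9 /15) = -93 /5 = -18.60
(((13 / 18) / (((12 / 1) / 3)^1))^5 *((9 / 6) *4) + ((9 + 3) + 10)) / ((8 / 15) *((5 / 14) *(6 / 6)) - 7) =-49665484939 / 15371845632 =-3.23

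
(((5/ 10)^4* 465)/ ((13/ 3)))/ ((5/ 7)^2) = 13671/ 1040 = 13.15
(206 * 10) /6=1030 /3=343.33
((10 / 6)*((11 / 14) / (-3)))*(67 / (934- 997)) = 3685 / 7938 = 0.46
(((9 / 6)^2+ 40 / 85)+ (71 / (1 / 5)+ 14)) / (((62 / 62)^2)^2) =25277 / 68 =371.72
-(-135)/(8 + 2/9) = 1215/74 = 16.42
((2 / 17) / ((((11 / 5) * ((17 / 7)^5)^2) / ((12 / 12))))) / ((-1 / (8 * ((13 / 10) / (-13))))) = 2259801992 / 376990859383963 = 0.00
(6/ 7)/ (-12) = -1/ 14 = -0.07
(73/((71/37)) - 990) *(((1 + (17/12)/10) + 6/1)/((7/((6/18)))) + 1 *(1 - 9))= 1304670467/178920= 7291.92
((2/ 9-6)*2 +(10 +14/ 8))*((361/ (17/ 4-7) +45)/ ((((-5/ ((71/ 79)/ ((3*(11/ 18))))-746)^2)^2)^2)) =-0.00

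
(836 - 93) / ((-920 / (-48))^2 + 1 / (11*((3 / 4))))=2.02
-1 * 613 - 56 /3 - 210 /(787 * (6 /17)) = -1493150 /2361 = -632.42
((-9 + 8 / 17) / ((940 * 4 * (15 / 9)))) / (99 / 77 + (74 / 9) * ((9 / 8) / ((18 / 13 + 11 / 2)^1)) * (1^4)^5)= -109011 / 210584440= -0.00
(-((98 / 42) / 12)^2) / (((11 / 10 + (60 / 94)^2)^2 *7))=-121992025 / 51322683132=-0.00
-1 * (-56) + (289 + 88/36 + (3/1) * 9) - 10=3280/9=364.44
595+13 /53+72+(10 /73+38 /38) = 2585971 /3869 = 668.38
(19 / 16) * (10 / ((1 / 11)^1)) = 1045 / 8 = 130.62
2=2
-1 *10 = -10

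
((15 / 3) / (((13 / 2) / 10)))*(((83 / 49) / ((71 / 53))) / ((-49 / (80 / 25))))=-1407680 / 2216123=-0.64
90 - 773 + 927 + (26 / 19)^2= 88760 / 361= 245.87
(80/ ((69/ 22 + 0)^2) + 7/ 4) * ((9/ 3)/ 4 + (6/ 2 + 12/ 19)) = 6963659/ 160816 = 43.30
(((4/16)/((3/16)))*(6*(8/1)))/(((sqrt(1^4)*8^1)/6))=48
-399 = -399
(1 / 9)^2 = 1 / 81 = 0.01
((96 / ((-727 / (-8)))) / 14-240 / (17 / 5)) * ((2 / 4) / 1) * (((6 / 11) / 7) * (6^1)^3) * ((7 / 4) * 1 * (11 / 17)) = -988244064 / 1470721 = -671.95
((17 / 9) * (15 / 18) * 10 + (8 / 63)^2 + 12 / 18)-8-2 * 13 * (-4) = 112.42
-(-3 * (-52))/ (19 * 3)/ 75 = -52/ 1425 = -0.04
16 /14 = 1.14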